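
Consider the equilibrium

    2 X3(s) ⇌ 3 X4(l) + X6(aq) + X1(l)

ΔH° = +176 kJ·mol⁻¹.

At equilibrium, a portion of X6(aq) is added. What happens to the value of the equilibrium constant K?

unchanged

The equilibrium constant depends only on temperature. This perturbation may move the position of equilibrium, but since T is unchanged, K itself is unchanged.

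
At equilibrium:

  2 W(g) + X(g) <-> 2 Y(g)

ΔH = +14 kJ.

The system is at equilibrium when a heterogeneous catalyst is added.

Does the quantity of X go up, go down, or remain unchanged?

A catalyst speeds both forward and reverse rates equally; it changes neither Q nor K — no shift from this change.
No net shift occurs, so the amount of X is unchanged.

unchanged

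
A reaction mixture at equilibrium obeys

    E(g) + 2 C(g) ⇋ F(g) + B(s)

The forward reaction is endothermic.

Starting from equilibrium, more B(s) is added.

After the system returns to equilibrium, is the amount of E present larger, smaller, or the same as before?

B is a pure solid; its activity is 1 regardless of amount, so Q is unaffected — no shift from this change.
No net shift occurs, so the amount of E is unchanged.

unchanged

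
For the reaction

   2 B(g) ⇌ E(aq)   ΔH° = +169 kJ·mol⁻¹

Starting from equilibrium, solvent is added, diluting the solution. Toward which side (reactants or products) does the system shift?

Dilution lowers every aqueous concentration by the same factor. Δn_aq = 1 − 0 = +1, so the system shifts toward the side with more dissolved moles — to the right.

right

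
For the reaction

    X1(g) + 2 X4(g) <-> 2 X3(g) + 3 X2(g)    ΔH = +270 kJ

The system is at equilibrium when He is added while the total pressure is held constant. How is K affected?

unchanged

The equilibrium constant depends only on temperature. This perturbation may move the position of equilibrium, but since T is unchanged, K itself is unchanged.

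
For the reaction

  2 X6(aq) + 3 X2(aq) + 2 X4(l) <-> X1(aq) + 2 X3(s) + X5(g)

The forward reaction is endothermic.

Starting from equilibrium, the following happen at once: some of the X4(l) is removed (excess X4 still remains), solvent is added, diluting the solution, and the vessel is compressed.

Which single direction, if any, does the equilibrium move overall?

left

X4 is a pure liquid; its activity is 1 regardless of amount, so Q is unaffected — no shift from this change.
Dilution lowers every aqueous concentration by the same factor. Δn_aq = 1 − 5 = -4, so the system shifts toward the side with more dissolved moles — to the left.
Gas moles: reactants 0, products 1 (Δn_gas = +1). Compression shifts the system toward the side with fewer moles of gas — to the left.
Only the nonzero effect(s) matter; the net shift is to the left.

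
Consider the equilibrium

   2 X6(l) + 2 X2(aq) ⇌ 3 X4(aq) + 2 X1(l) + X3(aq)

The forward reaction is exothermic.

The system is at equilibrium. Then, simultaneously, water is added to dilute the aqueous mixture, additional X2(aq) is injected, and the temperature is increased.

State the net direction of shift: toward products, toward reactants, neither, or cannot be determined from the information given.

Dilution lowers every aqueous concentration by the same factor. Δn_aq = 4 − 2 = +2, so the system shifts toward the side with more dissolved moles — to the right.
Adding X2 (aq), a reactant, drives the reaction to the right.
The forward reaction is exothermic. Raising T favours the endothermic direction — shift to the left.
The individual effects push in opposite directions; without quantitative information the net direction cannot be determined.

cannot be determined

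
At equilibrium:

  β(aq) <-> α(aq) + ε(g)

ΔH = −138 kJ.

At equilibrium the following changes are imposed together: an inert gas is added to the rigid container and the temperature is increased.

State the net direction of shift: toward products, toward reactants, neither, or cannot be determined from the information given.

At constant volume, adding an inert gas leaves every reacting species' partial pressure unchanged, so Q is unchanged — no shift from this change.
The forward reaction is exothermic. Raising T favours the endothermic direction — shift to the left.
Only the nonzero effect(s) matter; the net shift is to the left.

left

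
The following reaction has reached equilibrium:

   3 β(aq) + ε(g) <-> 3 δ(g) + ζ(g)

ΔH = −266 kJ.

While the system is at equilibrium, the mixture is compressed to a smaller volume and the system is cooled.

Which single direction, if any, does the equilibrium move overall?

cannot be determined

Gas moles: reactants 1, products 4 (Δn_gas = +3). Compression shifts the system toward the side with fewer moles of gas — to the left.
The forward reaction is exothermic. Lowering T favours the exothermic direction — shift to the right.
The individual effects push in opposite directions; without quantitative information the net direction cannot be determined.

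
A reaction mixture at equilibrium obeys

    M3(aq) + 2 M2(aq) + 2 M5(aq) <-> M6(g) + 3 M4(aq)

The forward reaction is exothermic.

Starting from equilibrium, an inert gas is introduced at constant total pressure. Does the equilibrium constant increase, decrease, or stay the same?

unchanged

The equilibrium constant depends only on temperature. This perturbation may move the position of equilibrium, but since T is unchanged, K itself is unchanged.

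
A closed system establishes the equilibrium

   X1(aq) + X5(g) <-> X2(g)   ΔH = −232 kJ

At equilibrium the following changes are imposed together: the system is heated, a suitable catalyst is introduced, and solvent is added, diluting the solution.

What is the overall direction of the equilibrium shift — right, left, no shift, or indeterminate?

The forward reaction is exothermic. Raising T favours the endothermic direction — shift to the left.
A catalyst speeds both forward and reverse rates equally; it changes neither Q nor K — no shift from this change.
Dilution lowers every aqueous concentration by the same factor. Δn_aq = 0 − 1 = -1, so the system shifts toward the side with more dissolved moles — to the left.
Only the nonzero effect(s) matter; the net shift is to the left.

left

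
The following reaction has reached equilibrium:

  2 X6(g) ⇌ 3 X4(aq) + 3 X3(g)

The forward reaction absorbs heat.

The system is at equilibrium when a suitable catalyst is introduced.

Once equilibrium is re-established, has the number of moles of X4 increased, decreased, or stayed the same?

A catalyst speeds both forward and reverse rates equally; it changes neither Q nor K — no shift from this change.
No net shift occurs, so the amount of X4 is unchanged.

unchanged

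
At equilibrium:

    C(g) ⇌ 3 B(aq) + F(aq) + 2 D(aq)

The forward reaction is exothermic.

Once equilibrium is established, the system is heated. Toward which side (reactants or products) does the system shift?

The forward reaction is exothermic. Raising T favours the endothermic direction — shift to the left.

left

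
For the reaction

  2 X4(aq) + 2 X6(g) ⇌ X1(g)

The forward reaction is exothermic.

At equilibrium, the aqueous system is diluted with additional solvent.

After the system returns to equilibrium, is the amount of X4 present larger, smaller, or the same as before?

Dilution lowers every aqueous concentration by the same factor. Δn_aq = 0 − 2 = -2, so the system shifts toward the side with more dissolved moles — to the left.
The net shift is to the left. X4 is a reactant, so its amount increases.

increases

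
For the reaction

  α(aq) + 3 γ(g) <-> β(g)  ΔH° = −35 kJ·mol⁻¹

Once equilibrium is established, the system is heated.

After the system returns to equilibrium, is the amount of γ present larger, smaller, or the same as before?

increases

The forward reaction is exothermic. Raising T favours the endothermic direction — shift to the left.
The net shift is to the left. γ is a reactant, so its amount increases.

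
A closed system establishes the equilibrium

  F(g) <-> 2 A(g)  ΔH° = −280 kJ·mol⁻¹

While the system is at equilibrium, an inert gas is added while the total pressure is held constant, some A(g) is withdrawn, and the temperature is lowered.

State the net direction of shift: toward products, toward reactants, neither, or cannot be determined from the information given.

Adding inert gas at constant total pressure expands the volume and lowers every reacting partial pressure. With Δn_gas = 2 − 1 = +1, Q moves away from K toward the side with fewer gas moles, so the system shifts toward the side with more gas moles — to the right.
Removing A (g), a product, drives the reaction to the right.
The forward reaction is exothermic. Lowering T favours the exothermic direction — shift to the right.
All effects act in the same direction — net shift to the right.

right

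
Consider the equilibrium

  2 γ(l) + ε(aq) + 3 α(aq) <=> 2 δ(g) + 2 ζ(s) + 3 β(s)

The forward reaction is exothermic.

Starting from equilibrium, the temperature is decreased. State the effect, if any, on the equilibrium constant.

K depends on temperature via the van 't Hoff relation. The forward reaction is exothermic, so lowering T increases K.

increases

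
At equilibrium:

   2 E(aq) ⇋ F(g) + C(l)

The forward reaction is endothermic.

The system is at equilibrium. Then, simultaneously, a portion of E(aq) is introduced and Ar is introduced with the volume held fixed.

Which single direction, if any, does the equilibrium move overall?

Adding E (aq), a reactant, drives the reaction to the right.
At constant volume, adding an inert gas leaves every reacting species' partial pressure unchanged, so Q is unchanged — no shift from this change.
Only the nonzero effect(s) matter; the net shift is to the right.

right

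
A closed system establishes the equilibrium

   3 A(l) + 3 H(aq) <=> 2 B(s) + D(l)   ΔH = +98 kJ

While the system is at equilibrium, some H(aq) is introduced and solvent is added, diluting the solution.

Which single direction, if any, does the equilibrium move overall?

cannot be determined

Adding H (aq), a reactant, drives the reaction to the right.
Dilution lowers every aqueous concentration by the same factor. Δn_aq = 0 − 3 = -3, so the system shifts toward the side with more dissolved moles — to the left.
The individual effects push in opposite directions; without quantitative information the net direction cannot be determined.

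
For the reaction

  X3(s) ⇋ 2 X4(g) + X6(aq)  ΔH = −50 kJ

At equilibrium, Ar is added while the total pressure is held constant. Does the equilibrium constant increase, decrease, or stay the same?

unchanged

The equilibrium constant depends only on temperature. This perturbation may move the position of equilibrium, but since T is unchanged, K itself is unchanged.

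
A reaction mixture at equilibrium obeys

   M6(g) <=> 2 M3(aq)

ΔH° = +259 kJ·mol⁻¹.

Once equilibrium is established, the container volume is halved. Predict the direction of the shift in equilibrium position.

Gas moles: reactants 1, products 0 (Δn_gas = -1). Compression shifts the system toward the side with fewer moles of gas — to the right.

right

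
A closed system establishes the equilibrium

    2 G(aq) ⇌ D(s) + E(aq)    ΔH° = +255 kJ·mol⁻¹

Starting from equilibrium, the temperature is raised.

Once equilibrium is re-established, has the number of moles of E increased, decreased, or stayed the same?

increases

The forward reaction is endothermic. Raising T favours the endothermic direction — shift to the right.
The net shift is to the right. E is a product, so its amount increases.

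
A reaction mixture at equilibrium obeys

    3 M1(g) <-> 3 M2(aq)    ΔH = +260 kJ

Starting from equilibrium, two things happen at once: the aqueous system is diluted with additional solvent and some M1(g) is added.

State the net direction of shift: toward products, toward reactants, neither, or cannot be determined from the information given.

Dilution lowers every aqueous concentration by the same factor. Δn_aq = 3 − 0 = +3, so the system shifts toward the side with more dissolved moles — to the right.
Adding M1 (g), a reactant, drives the reaction to the right.
All effects act in the same direction — net shift to the right.

right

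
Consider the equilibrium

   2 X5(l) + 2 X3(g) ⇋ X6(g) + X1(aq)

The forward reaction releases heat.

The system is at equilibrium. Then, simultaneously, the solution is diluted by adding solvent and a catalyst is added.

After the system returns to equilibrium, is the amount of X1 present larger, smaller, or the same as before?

increases

Dilution lowers every aqueous concentration by the same factor. Δn_aq = 1 − 0 = +1, so the system shifts toward the side with more dissolved moles — to the right.
A catalyst speeds both forward and reverse rates equally; it changes neither Q nor K — no shift from this change.
The net shift is to the right. X1 is a product, so its amount increases.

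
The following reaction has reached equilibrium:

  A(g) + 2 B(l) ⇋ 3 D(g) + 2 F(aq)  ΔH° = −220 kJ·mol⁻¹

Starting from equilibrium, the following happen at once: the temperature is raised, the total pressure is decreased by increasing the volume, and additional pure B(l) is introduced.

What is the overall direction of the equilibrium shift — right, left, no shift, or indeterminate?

cannot be determined

The forward reaction is exothermic. Raising T favours the endothermic direction — shift to the left.
Gas moles: reactants 1, products 3 (Δn_gas = +2). Expansion shifts the system toward the side with more moles of gas — to the right.
B is a pure liquid; its activity is 1 regardless of amount, so Q is unaffected — no shift from this change.
The individual effects push in opposite directions; without quantitative information the net direction cannot be determined.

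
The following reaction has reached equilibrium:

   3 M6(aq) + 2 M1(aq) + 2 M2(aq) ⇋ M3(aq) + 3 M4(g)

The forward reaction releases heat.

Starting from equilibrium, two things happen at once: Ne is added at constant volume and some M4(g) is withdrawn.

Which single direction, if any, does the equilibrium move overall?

right

At constant volume, adding an inert gas leaves every reacting species' partial pressure unchanged, so Q is unchanged — no shift from this change.
Removing M4 (g), a product, drives the reaction to the right.
Only the nonzero effect(s) matter; the net shift is to the right.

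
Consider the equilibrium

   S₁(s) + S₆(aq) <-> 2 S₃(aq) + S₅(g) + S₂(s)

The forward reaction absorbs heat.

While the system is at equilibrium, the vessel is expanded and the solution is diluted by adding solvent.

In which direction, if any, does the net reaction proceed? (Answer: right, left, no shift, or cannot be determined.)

Gas moles: reactants 0, products 1 (Δn_gas = +1). Expansion shifts the system toward the side with more moles of gas — to the right.
Dilution lowers every aqueous concentration by the same factor. Δn_aq = 2 − 1 = +1, so the system shifts toward the side with more dissolved moles — to the right.
All effects act in the same direction — net shift to the right.

right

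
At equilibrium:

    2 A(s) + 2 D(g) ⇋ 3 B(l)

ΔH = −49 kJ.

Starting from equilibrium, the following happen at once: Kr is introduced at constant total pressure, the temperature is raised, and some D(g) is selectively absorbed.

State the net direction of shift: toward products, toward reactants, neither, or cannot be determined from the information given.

Adding inert gas at constant total pressure expands the volume and lowers every reacting partial pressure. With Δn_gas = 0 − 2 = -2, Q moves away from K toward the side with fewer gas moles, so the system shifts toward the side with more gas moles — to the left.
The forward reaction is exothermic. Raising T favours the endothermic direction — shift to the left.
Removing D (g), a reactant, drives the reaction to the left.
All effects act in the same direction — net shift to the left.

left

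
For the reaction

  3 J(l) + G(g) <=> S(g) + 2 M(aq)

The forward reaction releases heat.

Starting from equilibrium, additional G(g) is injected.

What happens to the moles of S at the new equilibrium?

increases

Adding G (g), a reactant, drives the reaction to the right.
The net shift is to the right. S is a product, so its amount increases.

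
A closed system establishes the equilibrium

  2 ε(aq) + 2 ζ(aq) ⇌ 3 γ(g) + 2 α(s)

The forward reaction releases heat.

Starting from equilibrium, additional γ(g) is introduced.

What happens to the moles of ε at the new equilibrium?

Adding γ (g), a product, drives the reaction to the left.
The net shift is to the left. ε is a reactant, so its amount increases.

increases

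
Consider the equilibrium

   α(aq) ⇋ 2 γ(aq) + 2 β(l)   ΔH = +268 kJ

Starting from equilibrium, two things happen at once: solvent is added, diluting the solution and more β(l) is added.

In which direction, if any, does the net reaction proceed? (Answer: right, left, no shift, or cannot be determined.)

Dilution lowers every aqueous concentration by the same factor. Δn_aq = 2 − 1 = +1, so the system shifts toward the side with more dissolved moles — to the right.
β is a pure liquid; its activity is 1 regardless of amount, so Q is unaffected — no shift from this change.
Only the nonzero effect(s) matter; the net shift is to the right.

right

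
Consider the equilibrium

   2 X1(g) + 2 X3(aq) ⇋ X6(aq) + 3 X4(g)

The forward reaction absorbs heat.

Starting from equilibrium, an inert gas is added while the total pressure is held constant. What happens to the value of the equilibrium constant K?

The equilibrium constant depends only on temperature. This perturbation may move the position of equilibrium, but since T is unchanged, K itself is unchanged.

unchanged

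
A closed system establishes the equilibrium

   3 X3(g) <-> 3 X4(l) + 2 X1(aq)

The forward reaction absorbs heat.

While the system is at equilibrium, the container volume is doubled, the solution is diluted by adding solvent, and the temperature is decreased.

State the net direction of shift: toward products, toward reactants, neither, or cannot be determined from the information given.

cannot be determined

Gas moles: reactants 3, products 0 (Δn_gas = -3). Expansion shifts the system toward the side with more moles of gas — to the left.
Dilution lowers every aqueous concentration by the same factor. Δn_aq = 2 − 0 = +2, so the system shifts toward the side with more dissolved moles — to the right.
The forward reaction is endothermic. Lowering T favours the exothermic direction — shift to the left.
The individual effects push in opposite directions; without quantitative information the net direction cannot be determined.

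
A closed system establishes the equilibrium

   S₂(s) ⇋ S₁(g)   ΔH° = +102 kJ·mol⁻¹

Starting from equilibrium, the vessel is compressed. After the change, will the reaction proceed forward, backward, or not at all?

left

Gas moles: reactants 0, products 1 (Δn_gas = +1). Compression shifts the system toward the side with fewer moles of gas — to the left.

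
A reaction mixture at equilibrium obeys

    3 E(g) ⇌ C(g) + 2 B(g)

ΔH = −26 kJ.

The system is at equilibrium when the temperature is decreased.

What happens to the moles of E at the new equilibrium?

decreases

The forward reaction is exothermic. Lowering T favours the exothermic direction — shift to the right.
The net shift is to the right. E is a reactant, so its amount decreases.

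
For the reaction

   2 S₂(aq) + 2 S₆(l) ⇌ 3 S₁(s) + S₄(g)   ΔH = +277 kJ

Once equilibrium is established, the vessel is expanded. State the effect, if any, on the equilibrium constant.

unchanged

The equilibrium constant depends only on temperature. This perturbation may move the position of equilibrium, but since T is unchanged, K itself is unchanged.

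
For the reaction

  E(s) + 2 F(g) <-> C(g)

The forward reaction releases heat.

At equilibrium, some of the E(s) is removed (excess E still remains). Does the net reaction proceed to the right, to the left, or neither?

E is a pure solid; its activity is 1 regardless of amount, so Q is unaffected — no shift from this change.

no shift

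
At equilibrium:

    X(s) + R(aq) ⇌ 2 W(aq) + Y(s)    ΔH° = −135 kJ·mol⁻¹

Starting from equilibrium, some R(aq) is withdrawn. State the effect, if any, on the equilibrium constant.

The equilibrium constant depends only on temperature. This perturbation may move the position of equilibrium, but since T is unchanged, K itself is unchanged.

unchanged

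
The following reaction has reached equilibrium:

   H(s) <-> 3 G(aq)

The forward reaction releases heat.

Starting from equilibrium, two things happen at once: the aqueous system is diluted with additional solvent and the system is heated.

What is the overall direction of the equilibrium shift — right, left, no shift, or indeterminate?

Dilution lowers every aqueous concentration by the same factor. Δn_aq = 3 − 0 = +3, so the system shifts toward the side with more dissolved moles — to the right.
The forward reaction is exothermic. Raising T favours the endothermic direction — shift to the left.
The individual effects push in opposite directions; without quantitative information the net direction cannot be determined.

cannot be determined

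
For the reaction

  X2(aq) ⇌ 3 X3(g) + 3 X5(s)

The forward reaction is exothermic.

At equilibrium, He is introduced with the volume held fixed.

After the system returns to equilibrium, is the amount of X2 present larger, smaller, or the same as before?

At constant volume, adding an inert gas leaves every reacting species' partial pressure unchanged, so Q is unchanged — no shift from this change.
No net shift occurs, so the amount of X2 is unchanged.

unchanged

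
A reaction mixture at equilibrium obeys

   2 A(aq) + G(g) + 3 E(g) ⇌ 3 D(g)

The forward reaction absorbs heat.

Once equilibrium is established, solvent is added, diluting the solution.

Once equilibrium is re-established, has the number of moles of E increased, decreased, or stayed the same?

Dilution lowers every aqueous concentration by the same factor. Δn_aq = 0 − 2 = -2, so the system shifts toward the side with more dissolved moles — to the left.
The net shift is to the left. E is a reactant, so its amount increases.

increases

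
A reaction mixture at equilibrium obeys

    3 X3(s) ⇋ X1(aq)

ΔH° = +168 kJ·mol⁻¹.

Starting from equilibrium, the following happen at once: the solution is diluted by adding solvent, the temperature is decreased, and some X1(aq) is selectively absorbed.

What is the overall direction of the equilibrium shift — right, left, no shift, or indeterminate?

cannot be determined

Dilution lowers every aqueous concentration by the same factor. Δn_aq = 1 − 0 = +1, so the system shifts toward the side with more dissolved moles — to the right.
The forward reaction is endothermic. Lowering T favours the exothermic direction — shift to the left.
Removing X1 (aq), a product, drives the reaction to the right.
The individual effects push in opposite directions; without quantitative information the net direction cannot be determined.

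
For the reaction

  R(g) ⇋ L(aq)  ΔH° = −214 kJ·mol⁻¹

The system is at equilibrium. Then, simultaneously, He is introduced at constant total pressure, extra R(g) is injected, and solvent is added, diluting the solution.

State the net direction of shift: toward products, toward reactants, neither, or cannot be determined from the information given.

Adding inert gas at constant total pressure expands the volume and lowers every reacting partial pressure. With Δn_gas = 0 − 1 = -1, Q moves away from K toward the side with fewer gas moles, so the system shifts toward the side with more gas moles — to the left.
Adding R (g), a reactant, drives the reaction to the right.
Dilution lowers every aqueous concentration by the same factor. Δn_aq = 1 − 0 = +1, so the system shifts toward the side with more dissolved moles — to the right.
The individual effects push in opposite directions; without quantitative information the net direction cannot be determined.

cannot be determined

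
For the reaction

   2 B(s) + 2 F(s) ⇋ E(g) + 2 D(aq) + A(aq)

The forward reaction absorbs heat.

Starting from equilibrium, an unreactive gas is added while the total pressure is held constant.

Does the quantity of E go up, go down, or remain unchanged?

Adding inert gas at constant total pressure expands the volume and lowers every reacting partial pressure. With Δn_gas = 1 − 0 = +1, Q moves away from K toward the side with fewer gas moles, so the system shifts toward the side with more gas moles — to the right.
The net shift is to the right. E is a product, so its amount increases.

increases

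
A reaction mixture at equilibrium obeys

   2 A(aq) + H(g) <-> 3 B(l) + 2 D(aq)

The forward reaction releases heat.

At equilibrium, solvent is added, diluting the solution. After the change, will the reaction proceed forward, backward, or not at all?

no shift

Dilution scales every aqueous concentration by the same factor. Δn_aq = 2 − 2 = 0, so Q is unchanged — no shift.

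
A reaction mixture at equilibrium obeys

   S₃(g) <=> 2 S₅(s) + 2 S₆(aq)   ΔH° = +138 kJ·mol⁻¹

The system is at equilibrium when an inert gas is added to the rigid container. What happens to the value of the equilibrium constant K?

The equilibrium constant depends only on temperature. This perturbation changes neither the position of equilibrium nor K.

unchanged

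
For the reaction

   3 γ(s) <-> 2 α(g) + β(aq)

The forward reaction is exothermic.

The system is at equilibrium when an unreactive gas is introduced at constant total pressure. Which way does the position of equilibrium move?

right

Adding inert gas at constant total pressure expands the volume and lowers every reacting partial pressure. With Δn_gas = 2 − 0 = +2, Q moves away from K toward the side with fewer gas moles, so the system shifts toward the side with more gas moles — to the right.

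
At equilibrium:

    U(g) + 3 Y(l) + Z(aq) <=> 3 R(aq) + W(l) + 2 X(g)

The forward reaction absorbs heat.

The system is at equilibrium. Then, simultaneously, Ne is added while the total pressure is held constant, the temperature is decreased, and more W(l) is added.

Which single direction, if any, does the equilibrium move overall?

cannot be determined

Adding inert gas at constant total pressure expands the volume and lowers every reacting partial pressure. With Δn_gas = 2 − 1 = +1, Q moves away from K toward the side with fewer gas moles, so the system shifts toward the side with more gas moles — to the right.
The forward reaction is endothermic. Lowering T favours the exothermic direction — shift to the left.
W is a pure liquid; its activity is 1 regardless of amount, so Q is unaffected — no shift from this change.
The individual effects push in opposite directions; without quantitative information the net direction cannot be determined.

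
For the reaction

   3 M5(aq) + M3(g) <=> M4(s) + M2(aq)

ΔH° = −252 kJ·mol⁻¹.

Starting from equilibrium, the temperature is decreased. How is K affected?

increases

K depends on temperature via the van 't Hoff relation. The forward reaction is exothermic, so lowering T increases K.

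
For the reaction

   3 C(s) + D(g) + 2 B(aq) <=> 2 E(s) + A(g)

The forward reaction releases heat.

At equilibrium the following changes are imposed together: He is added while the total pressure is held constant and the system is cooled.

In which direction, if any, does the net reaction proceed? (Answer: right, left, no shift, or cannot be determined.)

right

Adding inert gas at constant total pressure expands the volume, scaling every reacting partial pressure by the same factor. Δn_gas = 1 − 1 = 0, so Q is unchanged — no shift.
The forward reaction is exothermic. Lowering T favours the exothermic direction — shift to the right.
Only the nonzero effect(s) matter; the net shift is to the right.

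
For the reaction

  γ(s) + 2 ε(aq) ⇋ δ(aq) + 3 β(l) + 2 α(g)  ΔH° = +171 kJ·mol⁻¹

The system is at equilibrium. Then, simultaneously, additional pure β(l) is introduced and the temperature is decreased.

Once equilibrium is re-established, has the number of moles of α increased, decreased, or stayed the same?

decreases

β is a pure liquid; its activity is 1 regardless of amount, so Q is unaffected — no shift from this change.
The forward reaction is endothermic. Lowering T favours the exothermic direction — shift to the left.
The net shift is to the left. α is a product, so its amount decreases.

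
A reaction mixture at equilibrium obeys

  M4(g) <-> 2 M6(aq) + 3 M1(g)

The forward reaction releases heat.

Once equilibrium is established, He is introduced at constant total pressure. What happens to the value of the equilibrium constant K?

unchanged

The equilibrium constant depends only on temperature. This perturbation may move the position of equilibrium, but since T is unchanged, K itself is unchanged.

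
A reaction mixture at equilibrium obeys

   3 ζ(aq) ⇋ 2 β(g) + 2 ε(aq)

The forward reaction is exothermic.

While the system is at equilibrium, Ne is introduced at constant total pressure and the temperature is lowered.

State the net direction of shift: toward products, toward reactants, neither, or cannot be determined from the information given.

right

Adding inert gas at constant total pressure expands the volume and lowers every reacting partial pressure. With Δn_gas = 2 − 0 = +2, Q moves away from K toward the side with fewer gas moles, so the system shifts toward the side with more gas moles — to the right.
The forward reaction is exothermic. Lowering T favours the exothermic direction — shift to the right.
All effects act in the same direction — net shift to the right.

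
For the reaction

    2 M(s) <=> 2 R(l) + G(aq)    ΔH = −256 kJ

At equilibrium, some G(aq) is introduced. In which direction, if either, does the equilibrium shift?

left

Adding G (aq), a product, drives the reaction to the left.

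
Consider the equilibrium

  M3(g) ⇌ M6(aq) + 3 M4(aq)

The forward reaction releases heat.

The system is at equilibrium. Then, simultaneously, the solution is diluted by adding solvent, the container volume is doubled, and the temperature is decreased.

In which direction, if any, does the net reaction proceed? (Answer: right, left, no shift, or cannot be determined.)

Dilution lowers every aqueous concentration by the same factor. Δn_aq = 4 − 0 = +4, so the system shifts toward the side with more dissolved moles — to the right.
Gas moles: reactants 1, products 0 (Δn_gas = -1). Expansion shifts the system toward the side with more moles of gas — to the left.
The forward reaction is exothermic. Lowering T favours the exothermic direction — shift to the right.
The individual effects push in opposite directions; without quantitative information the net direction cannot be determined.

cannot be determined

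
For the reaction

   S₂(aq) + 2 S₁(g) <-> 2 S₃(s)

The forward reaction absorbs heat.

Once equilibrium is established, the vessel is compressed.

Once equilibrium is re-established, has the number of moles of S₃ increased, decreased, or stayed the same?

increases

Gas moles: reactants 2, products 0 (Δn_gas = -2). Compression shifts the system toward the side with fewer moles of gas — to the right.
The net shift is to the right. S₃ is a product, so its amount increases.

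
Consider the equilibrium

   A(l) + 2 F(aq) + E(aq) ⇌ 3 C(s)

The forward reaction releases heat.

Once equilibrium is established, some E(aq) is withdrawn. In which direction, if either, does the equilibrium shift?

Removing E (aq), a reactant, drives the reaction to the left.

left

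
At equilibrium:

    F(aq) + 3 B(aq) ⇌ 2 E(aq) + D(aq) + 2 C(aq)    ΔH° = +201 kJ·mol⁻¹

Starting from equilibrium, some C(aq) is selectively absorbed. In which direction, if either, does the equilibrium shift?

Removing C (aq), a product, drives the reaction to the right.

right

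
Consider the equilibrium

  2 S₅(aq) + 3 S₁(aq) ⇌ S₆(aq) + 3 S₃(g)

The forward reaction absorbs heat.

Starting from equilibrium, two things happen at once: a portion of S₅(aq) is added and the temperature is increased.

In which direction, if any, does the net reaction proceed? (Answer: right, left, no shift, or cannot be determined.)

Adding S₅ (aq), a reactant, drives the reaction to the right.
The forward reaction is endothermic. Raising T favours the endothermic direction — shift to the right.
All effects act in the same direction — net shift to the right.

right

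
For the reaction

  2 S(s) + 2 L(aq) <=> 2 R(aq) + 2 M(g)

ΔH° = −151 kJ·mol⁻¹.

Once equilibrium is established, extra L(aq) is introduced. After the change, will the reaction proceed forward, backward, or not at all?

right

Adding L (aq), a reactant, drives the reaction to the right.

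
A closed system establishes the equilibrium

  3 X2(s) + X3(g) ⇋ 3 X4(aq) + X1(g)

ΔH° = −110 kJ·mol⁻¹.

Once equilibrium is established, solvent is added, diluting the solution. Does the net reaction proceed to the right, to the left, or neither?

Dilution lowers every aqueous concentration by the same factor. Δn_aq = 3 − 0 = +3, so the system shifts toward the side with more dissolved moles — to the right.

right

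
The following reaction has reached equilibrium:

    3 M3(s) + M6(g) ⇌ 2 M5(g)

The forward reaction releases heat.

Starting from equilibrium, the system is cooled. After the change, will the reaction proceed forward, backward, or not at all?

right

The forward reaction is exothermic. Lowering T favours the exothermic direction — shift to the right.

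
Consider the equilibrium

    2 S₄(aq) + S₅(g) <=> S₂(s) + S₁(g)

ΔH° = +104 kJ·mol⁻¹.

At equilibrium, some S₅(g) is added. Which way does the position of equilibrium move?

Adding S₅ (g), a reactant, drives the reaction to the right.

right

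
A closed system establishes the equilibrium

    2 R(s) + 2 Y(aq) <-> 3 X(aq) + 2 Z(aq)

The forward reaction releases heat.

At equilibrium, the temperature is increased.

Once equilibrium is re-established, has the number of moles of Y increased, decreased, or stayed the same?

The forward reaction is exothermic. Raising T favours the endothermic direction — shift to the left.
The net shift is to the left. Y is a reactant, so its amount increases.

increases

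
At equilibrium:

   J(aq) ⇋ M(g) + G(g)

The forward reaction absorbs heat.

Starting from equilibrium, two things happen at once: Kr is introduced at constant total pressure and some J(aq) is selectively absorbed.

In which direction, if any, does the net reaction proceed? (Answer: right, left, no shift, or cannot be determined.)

Adding inert gas at constant total pressure expands the volume and lowers every reacting partial pressure. With Δn_gas = 2 − 0 = +2, Q moves away from K toward the side with fewer gas moles, so the system shifts toward the side with more gas moles — to the right.
Removing J (aq), a reactant, drives the reaction to the left.
The individual effects push in opposite directions; without quantitative information the net direction cannot be determined.

cannot be determined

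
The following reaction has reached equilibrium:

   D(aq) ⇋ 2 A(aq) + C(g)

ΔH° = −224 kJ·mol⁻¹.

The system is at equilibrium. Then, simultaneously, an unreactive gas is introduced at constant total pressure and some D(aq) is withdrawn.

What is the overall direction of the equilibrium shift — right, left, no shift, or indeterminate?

Adding inert gas at constant total pressure expands the volume and lowers every reacting partial pressure. With Δn_gas = 1 − 0 = +1, Q moves away from K toward the side with fewer gas moles, so the system shifts toward the side with more gas moles — to the right.
Removing D (aq), a reactant, drives the reaction to the left.
The individual effects push in opposite directions; without quantitative information the net direction cannot be determined.

cannot be determined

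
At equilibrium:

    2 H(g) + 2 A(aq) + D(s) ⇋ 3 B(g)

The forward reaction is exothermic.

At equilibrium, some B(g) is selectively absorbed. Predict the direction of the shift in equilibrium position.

Removing B (g), a product, drives the reaction to the right.

right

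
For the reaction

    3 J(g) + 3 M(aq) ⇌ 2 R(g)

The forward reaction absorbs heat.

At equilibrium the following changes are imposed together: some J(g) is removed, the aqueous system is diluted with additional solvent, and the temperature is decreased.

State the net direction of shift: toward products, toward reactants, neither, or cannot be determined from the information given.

Removing J (g), a reactant, drives the reaction to the left.
Dilution lowers every aqueous concentration by the same factor. Δn_aq = 0 − 3 = -3, so the system shifts toward the side with more dissolved moles — to the left.
The forward reaction is endothermic. Lowering T favours the exothermic direction — shift to the left.
All effects act in the same direction — net shift to the left.

left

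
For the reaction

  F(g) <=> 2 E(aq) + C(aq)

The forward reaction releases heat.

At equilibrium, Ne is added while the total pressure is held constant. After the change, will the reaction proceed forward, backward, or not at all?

left

Adding inert gas at constant total pressure expands the volume and lowers every reacting partial pressure. With Δn_gas = 0 − 1 = -1, Q moves away from K toward the side with fewer gas moles, so the system shifts toward the side with more gas moles — to the left.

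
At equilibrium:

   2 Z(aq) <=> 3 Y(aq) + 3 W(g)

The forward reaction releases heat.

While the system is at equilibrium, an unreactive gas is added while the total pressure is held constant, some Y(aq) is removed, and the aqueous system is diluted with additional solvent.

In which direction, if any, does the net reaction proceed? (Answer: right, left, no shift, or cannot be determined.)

Adding inert gas at constant total pressure expands the volume and lowers every reacting partial pressure. With Δn_gas = 3 − 0 = +3, Q moves away from K toward the side with fewer gas moles, so the system shifts toward the side with more gas moles — to the right.
Removing Y (aq), a product, drives the reaction to the right.
Dilution lowers every aqueous concentration by the same factor. Δn_aq = 3 − 2 = +1, so the system shifts toward the side with more dissolved moles — to the right.
All effects act in the same direction — net shift to the right.

right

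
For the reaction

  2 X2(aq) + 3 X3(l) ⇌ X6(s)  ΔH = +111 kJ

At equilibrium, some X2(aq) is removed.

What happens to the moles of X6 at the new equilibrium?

Removing X2 (aq), a reactant, drives the reaction to the left.
The net shift is to the left. X6 is a product, so its amount decreases.

decreases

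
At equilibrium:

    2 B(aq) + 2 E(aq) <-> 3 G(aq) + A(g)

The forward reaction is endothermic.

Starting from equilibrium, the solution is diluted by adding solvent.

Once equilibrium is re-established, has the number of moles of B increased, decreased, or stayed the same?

increases

Dilution lowers every aqueous concentration by the same factor. Δn_aq = 3 − 4 = -1, so the system shifts toward the side with more dissolved moles — to the left.
The net shift is to the left. B is a reactant, so its amount increases.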